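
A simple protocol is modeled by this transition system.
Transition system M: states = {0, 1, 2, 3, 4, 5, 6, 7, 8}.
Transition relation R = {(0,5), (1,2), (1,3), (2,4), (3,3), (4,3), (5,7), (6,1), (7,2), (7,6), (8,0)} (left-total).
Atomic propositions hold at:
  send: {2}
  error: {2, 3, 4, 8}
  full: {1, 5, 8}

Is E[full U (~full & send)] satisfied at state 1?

Sat(~full) = {0, 2, 3, 4, 6, 7}
Sat(~full & send) = {2}
E[full U (~full & send)]: least fixpoint, start Z0 = Sat((~full & send)) = {2}, add states in Sat(full) with some successor in Z. Z1 = {1, 2}; fixed.
Sat(E[full U (~full & send)]) = {1, 2}
1 ∈ Sat(E[full U (~full & send)]) = {1, 2}, so the formula holds at 1.

Yes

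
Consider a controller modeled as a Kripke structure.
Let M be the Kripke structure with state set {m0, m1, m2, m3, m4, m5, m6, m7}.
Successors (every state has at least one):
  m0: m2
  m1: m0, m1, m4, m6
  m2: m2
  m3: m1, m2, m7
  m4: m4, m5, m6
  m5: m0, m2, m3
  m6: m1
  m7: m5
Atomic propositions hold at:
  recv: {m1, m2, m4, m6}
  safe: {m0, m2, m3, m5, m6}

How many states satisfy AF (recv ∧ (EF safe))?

EF safe: least fixpoint, start Z0 = {m0, m2, m3, m5, m6}, add states with some successor in Z. Z1 = {m0, m1, m2, m3, m4, m5, m6, m7}; fixed.
Sat(EF safe) = {m0, m1, m2, m3, m4, m5, m6, m7}
Sat(recv ∧ (EF safe)) = {m1, m2, m4, m6}
AF (recv ∧ (EF safe)): least fixpoint, start Z0 = {m1, m2, m4, m6}, add states with every successor in Z. Z1 = {m0, m1, m2, m4, m6}; fixed.
Sat(AF (recv ∧ (EF safe))) = {m0, m1, m2, m4, m6}
|Sat(AF (recv ∧ (EF safe)))| = |{m0, m1, m2, m4, m6}| = 5.

5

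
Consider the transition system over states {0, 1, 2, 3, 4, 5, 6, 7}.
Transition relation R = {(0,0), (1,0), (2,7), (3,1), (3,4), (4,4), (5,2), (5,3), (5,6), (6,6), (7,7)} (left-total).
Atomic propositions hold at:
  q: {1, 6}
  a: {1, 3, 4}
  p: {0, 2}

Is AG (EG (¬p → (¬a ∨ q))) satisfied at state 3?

Sat(¬p) = {1, 3, 4, 5, 6, 7}
Sat(¬a) = {0, 2, 5, 6, 7}
Sat(¬a ∨ q) = {0, 1, 2, 5, 6, 7}
Sat(¬p → (¬a ∨ q)) = {0, 1, 2, 5, 6, 7}
EG (¬p → (¬a ∨ q)): greatest fixpoint, start Z0 = {0, 1, 2, 5, 6, 7}, keep only states in Sat with some successor in Z. Already a fixed point.
Sat(EG (¬p → (¬a ∨ q))) = {0, 1, 2, 5, 6, 7}
AG (EG (¬p → (¬a ∨ q))): greatest fixpoint, start Z0 = {0, 1, 2, 5, 6, 7}, keep only states in Sat with every successor in Z. Z1 = {0, 1, 2, 6, 7}; fixed.
Sat(AG (EG (¬p → (¬a ∨ q)))) = {0, 1, 2, 6, 7}
3 ∉ Sat(AG (EG (¬p → (¬a ∨ q)))) = {0, 1, 2, 6, 7}, so the formula does not hold at 3.

No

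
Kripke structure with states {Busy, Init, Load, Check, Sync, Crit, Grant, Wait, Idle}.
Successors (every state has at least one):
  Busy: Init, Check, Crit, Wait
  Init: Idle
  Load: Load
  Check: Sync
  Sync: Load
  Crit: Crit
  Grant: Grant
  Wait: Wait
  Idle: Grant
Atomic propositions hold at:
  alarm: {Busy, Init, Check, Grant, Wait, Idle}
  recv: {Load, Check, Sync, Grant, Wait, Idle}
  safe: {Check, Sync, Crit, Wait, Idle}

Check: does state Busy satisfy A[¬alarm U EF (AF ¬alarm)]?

Yes

Sat(¬alarm) = {Load, Sync, Crit}
AF ¬alarm: least fixpoint, start Z0 = {Load, Sync, Crit}, add states with every successor in Z. Z1 = {Load, Check, Sync, Crit}; fixed.
Sat(AF ¬alarm) = {Load, Check, Sync, Crit}
EF (AF ¬alarm): least fixpoint, start Z0 = {Load, Check, Sync, Crit}, add states with some successor in Z. Z1 = {Busy, Load, Check, Sync, Crit}; fixed.
Sat(EF (AF ¬alarm)) = {Busy, Load, Check, Sync, Crit}
A[¬alarm U EF (AF ¬alarm)]: least fixpoint, start Z0 = Sat(EF (AF ¬alarm)) = {Busy, Load, Check, Sync, Crit}, add states in Sat(¬alarm) with every successor in Z. Already a fixed point.
Sat(A[¬alarm U EF (AF ¬alarm)]) = {Busy, Load, Check, Sync, Crit}
Busy ∈ Sat(A[¬alarm U EF (AF ¬alarm)]) = {Busy, Load, Check, Sync, Crit}, so the formula holds at Busy.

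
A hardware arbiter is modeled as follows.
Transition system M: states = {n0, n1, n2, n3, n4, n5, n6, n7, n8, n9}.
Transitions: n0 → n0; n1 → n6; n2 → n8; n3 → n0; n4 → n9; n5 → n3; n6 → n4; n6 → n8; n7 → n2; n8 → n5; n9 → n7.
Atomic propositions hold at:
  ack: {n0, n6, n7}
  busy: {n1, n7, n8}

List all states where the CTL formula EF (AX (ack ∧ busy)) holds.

{n1, n4, n6, n9}

Sat(ack ∧ busy) = {n7}
Sat(AX (ack ∧ busy)) = {s : every successor in {n7}} = {n9}
EF (AX (ack ∧ busy)): least fixpoint, start Z0 = {n9}, add states with some successor in Z. Z1 = {n4, n9}; Z2 = {n4, n6, n9}; Z3 = {n1, n4, n6, n9}; fixed.
Sat(EF (AX (ack ∧ busy))) = {n1, n4, n6, n9}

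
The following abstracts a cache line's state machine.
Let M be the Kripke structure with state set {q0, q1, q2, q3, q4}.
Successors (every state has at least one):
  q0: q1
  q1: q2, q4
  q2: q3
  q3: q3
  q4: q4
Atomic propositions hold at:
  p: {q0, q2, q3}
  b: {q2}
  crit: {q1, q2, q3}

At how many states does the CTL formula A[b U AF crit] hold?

4

AF crit: least fixpoint, start Z0 = {q1, q2, q3}, add states with every successor in Z. Z1 = {q0, q1, q2, q3}; fixed.
Sat(AF crit) = {q0, q1, q2, q3}
A[b U AF crit]: least fixpoint, start Z0 = Sat(AF crit) = {q0, q1, q2, q3}, add states in Sat(b) with every successor in Z. Already a fixed point.
Sat(A[b U AF crit]) = {q0, q1, q2, q3}
|Sat(A[b U AF crit])| = |{q0, q1, q2, q3}| = 4.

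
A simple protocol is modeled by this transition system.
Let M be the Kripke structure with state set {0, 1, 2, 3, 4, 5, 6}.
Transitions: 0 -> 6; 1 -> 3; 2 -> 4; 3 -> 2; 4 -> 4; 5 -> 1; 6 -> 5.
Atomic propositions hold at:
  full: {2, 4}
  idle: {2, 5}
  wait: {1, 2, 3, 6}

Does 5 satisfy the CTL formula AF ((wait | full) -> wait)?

Yes

Sat(wait | full) = {1, 2, 3, 4, 6}
Sat((wait | full) -> wait) = {0, 1, 2, 3, 5, 6}
AF ((wait | full) -> wait): least fixpoint, start Z0 = {0, 1, 2, 3, 5, 6}, add states with every successor in Z. Already a fixed point.
Sat(AF ((wait | full) -> wait)) = {0, 1, 2, 3, 5, 6}
5 ∈ Sat(AF ((wait | full) -> wait)) = {0, 1, 2, 3, 5, 6}, so the formula holds at 5.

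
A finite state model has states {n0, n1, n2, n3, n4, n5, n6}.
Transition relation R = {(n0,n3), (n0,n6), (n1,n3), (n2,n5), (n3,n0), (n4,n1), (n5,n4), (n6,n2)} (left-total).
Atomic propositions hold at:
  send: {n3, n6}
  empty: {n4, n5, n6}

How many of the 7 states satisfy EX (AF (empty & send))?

Sat(empty & send) = {n6}
AF (empty & send): least fixpoint, start Z0 = {n6}, add states with every successor in Z. Already a fixed point.
Sat(AF (empty & send)) = {n6}
Sat(EX (AF (empty & send))) = {s : some successor in {n6}} = {n0}
|Sat(EX (AF (empty & send)))| = |{n0}| = 1.

1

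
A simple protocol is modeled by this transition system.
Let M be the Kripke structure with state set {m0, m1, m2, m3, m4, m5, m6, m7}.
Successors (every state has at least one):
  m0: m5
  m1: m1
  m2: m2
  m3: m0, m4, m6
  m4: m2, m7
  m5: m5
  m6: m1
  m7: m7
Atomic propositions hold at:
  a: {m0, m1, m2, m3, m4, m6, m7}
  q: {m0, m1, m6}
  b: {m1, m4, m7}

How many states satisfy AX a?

Sat(AX a) = {s : every successor in {m0, m1, m2, m3, m4, m6, m7}} = {m1, m2, m3, m4, m6, m7}
|Sat(AX a)| = |{m1, m2, m3, m4, m6, m7}| = 6.

6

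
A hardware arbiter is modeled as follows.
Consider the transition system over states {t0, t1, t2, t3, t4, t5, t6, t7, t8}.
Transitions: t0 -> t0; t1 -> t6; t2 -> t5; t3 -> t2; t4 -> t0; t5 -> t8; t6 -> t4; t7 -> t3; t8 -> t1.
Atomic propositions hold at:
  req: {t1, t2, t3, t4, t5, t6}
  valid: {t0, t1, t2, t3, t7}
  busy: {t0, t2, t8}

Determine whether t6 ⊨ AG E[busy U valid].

E[busy U valid]: least fixpoint, start Z0 = Sat(valid) = {t0, t1, t2, t3, t7}, add states in Sat(busy) with some successor in Z. Z1 = {t0, t1, t2, t3, t7, t8}; fixed.
Sat(E[busy U valid]) = {t0, t1, t2, t3, t7, t8}
AG E[busy U valid]: greatest fixpoint, start Z0 = {t0, t1, t2, t3, t7, t8}, keep only states in Sat with every successor in Z. Z1 = {t0, t3, t7, t8}; Z2 = {t0, t7}; Z3 = {t0}; fixed.
Sat(AG E[busy U valid]) = {t0}
t6 ∉ Sat(AG E[busy U valid]) = {t0}, so the formula does not hold at t6.

No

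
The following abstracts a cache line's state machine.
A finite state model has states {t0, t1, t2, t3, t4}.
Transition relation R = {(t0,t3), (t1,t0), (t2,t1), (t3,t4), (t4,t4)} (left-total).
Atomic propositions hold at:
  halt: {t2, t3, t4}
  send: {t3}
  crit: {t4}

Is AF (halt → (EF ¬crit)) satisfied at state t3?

Sat(¬crit) = {t0, t1, t2, t3}
EF ¬crit: least fixpoint, start Z0 = {t0, t1, t2, t3}, add states with some successor in Z. Already a fixed point.
Sat(EF ¬crit) = {t0, t1, t2, t3}
Sat(halt → (EF ¬crit)) = {t0, t1, t2, t3}
AF (halt → (EF ¬crit)): least fixpoint, start Z0 = {t0, t1, t2, t3}, add states with every successor in Z. Already a fixed point.
Sat(AF (halt → (EF ¬crit))) = {t0, t1, t2, t3}
t3 ∈ Sat(AF (halt → (EF ¬crit))) = {t0, t1, t2, t3}, so the formula holds at t3.

Yes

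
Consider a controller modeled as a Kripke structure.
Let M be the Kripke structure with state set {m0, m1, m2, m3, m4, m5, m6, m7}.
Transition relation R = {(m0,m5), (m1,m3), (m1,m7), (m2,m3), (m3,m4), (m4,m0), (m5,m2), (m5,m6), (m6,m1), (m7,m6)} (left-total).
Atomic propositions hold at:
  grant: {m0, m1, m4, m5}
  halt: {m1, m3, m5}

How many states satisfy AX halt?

3

Sat(AX halt) = {s : every successor in {m1, m3, m5}} = {m0, m2, m6}
|Sat(AX halt)| = |{m0, m2, m6}| = 3.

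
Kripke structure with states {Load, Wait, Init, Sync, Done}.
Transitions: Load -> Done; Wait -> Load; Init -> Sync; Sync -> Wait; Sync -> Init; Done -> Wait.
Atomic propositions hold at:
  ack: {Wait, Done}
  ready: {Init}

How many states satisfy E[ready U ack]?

E[ready U ack]: least fixpoint, start Z0 = Sat(ack) = {Wait, Done}, add states in Sat(ready) with some successor in Z. Already a fixed point.
Sat(E[ready U ack]) = {Wait, Done}
|Sat(E[ready U ack])| = |{Wait, Done}| = 2.

2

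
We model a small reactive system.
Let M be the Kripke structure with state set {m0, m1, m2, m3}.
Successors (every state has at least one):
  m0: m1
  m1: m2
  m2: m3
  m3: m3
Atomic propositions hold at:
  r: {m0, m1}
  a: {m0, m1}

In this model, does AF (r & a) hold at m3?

Sat(r & a) = {m0, m1}
AF (r & a): least fixpoint, start Z0 = {m0, m1}, add states with every successor in Z. Already a fixed point.
Sat(AF (r & a)) = {m0, m1}
m3 ∉ Sat(AF (r & a)) = {m0, m1}, so the formula does not hold at m3.

No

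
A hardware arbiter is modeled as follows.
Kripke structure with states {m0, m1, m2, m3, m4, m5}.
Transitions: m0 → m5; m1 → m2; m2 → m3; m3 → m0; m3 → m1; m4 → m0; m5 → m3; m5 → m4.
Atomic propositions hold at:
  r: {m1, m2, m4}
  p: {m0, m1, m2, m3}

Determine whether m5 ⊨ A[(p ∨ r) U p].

Sat(p ∨ r) = {m0, m1, m2, m3, m4}
A[(p ∨ r) U p]: least fixpoint, start Z0 = Sat(p) = {m0, m1, m2, m3}, add states in Sat(p ∨ r) with every successor in Z. Z1 = {m0, m1, m2, m3, m4}; fixed.
Sat(A[(p ∨ r) U p]) = {m0, m1, m2, m3, m4}
m5 ∉ Sat(A[(p ∨ r) U p]) = {m0, m1, m2, m3, m4}, so the formula does not hold at m5.

No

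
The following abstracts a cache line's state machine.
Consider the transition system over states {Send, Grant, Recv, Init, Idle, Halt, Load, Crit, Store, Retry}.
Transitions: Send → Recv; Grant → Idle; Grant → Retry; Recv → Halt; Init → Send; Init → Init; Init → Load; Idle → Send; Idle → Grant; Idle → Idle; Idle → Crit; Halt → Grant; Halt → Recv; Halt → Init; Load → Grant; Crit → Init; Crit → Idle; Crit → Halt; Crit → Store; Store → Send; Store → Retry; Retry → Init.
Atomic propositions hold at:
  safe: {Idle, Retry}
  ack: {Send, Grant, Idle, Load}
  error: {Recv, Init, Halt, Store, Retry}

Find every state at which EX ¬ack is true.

{Send, Grant, Recv, Init, Idle, Halt, Crit, Store, Retry}

Sat(¬ack) = {Recv, Init, Halt, Crit, Store, Retry}
Sat(EX ¬ack) = {s : some successor in {Recv, Init, Halt, Crit, Store, Retry}} = {Send, Grant, Recv, Init, Idle, Halt, Crit, Store, Retry}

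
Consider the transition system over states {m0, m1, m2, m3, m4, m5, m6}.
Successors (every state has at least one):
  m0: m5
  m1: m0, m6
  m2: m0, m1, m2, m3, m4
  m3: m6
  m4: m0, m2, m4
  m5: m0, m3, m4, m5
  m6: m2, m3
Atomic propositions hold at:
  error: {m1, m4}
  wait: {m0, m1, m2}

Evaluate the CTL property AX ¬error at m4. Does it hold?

No

Sat(¬error) = {m0, m2, m3, m5, m6}
Sat(AX ¬error) = {s : every successor in {m0, m2, m3, m5, m6}} = {m0, m1, m3, m6}
m4 ∉ Sat(AX ¬error) = {m0, m1, m3, m6}, so the formula does not hold at m4.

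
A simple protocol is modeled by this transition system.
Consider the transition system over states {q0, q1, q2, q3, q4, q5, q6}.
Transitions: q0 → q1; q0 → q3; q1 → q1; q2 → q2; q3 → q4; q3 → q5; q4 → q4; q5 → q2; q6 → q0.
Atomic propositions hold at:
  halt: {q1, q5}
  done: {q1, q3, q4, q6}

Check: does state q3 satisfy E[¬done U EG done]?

Sat(¬done) = {q0, q2, q5}
EG done: greatest fixpoint, start Z0 = {q1, q3, q4, q6}, keep only states in Sat with some successor in Z. Z1 = {q1, q3, q4}; fixed.
Sat(EG done) = {q1, q3, q4}
E[¬done U EG done]: least fixpoint, start Z0 = Sat(EG done) = {q1, q3, q4}, add states in Sat(¬done) with some successor in Z. Z1 = {q0, q1, q3, q4}; fixed.
Sat(E[¬done U EG done]) = {q0, q1, q3, q4}
q3 ∈ Sat(E[¬done U EG done]) = {q0, q1, q3, q4}, so the formula holds at q3.

Yes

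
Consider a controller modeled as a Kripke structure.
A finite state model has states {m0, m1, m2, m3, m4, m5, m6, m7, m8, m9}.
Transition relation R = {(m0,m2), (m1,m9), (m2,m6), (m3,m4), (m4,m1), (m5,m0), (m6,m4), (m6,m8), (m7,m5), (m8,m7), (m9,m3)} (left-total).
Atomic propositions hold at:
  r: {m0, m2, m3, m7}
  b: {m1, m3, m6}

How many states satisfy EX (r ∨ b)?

Sat(r ∨ b) = {m0, m1, m2, m3, m6, m7}
Sat(EX (r ∨ b)) = {s : some successor in {m0, m1, m2, m3, m6, m7}} = {m0, m2, m4, m5, m8, m9}
|Sat(EX (r ∨ b))| = |{m0, m2, m4, m5, m8, m9}| = 6.

6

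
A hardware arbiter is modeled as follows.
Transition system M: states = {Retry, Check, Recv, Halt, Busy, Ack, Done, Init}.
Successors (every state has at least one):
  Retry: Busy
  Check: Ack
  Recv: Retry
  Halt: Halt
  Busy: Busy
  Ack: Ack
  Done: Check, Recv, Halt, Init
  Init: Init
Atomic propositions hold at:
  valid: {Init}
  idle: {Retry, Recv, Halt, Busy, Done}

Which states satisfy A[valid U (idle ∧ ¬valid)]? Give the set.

Sat(¬valid) = {Retry, Check, Recv, Halt, Busy, Ack, Done}
Sat(idle ∧ ¬valid) = {Retry, Recv, Halt, Busy, Done}
A[valid U (idle ∧ ¬valid)]: least fixpoint, start Z0 = Sat((idle ∧ ¬valid)) = {Retry, Recv, Halt, Busy, Done}, add states in Sat(valid) with every successor in Z. Already a fixed point.
Sat(A[valid U (idle ∧ ¬valid)]) = {Retry, Recv, Halt, Busy, Done}

{Retry, Recv, Halt, Busy, Done}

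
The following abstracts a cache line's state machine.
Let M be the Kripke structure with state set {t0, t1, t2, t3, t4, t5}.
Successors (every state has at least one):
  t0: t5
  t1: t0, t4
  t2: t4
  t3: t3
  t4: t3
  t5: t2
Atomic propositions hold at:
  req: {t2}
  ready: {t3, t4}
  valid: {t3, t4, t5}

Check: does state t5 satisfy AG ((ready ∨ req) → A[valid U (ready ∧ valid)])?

No

Sat(ready ∨ req) = {t2, t3, t4}
Sat(ready ∧ valid) = {t3, t4}
A[valid U (ready ∧ valid)]: least fixpoint, start Z0 = Sat((ready ∧ valid)) = {t3, t4}, add states in Sat(valid) with every successor in Z. Already a fixed point.
Sat(A[valid U (ready ∧ valid)]) = {t3, t4}
Sat((ready ∨ req) → A[valid U (ready ∧ valid)]) = {t0, t1, t3, t4, t5}
AG ((ready ∨ req) → A[valid U (ready ∧ valid)]): greatest fixpoint, start Z0 = {t0, t1, t3, t4, t5}, keep only states in Sat with every successor in Z. Z1 = {t0, t1, t3, t4}; Z2 = {t1, t3, t4}; Z3 = {t3, t4}; fixed.
Sat(AG ((ready ∨ req) → A[valid U (ready ∧ valid)])) = {t3, t4}
t5 ∉ Sat(AG ((ready ∨ req) → A[valid U (ready ∧ valid)])) = {t3, t4}, so the formula does not hold at t5.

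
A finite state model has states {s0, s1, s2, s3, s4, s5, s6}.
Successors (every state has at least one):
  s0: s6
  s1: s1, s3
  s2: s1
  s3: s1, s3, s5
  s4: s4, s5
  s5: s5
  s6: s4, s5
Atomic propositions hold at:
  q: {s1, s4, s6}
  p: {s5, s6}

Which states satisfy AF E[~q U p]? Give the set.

{s0, s3, s5, s6}

Sat(~q) = {s0, s2, s3, s5}
E[~q U p]: least fixpoint, start Z0 = Sat(p) = {s5, s6}, add states in Sat(~q) with some successor in Z. Z1 = {s0, s3, s5, s6}; fixed.
Sat(E[~q U p]) = {s0, s3, s5, s6}
AF E[~q U p]: least fixpoint, start Z0 = {s0, s3, s5, s6}, add states with every successor in Z. Already a fixed point.
Sat(AF E[~q U p]) = {s0, s3, s5, s6}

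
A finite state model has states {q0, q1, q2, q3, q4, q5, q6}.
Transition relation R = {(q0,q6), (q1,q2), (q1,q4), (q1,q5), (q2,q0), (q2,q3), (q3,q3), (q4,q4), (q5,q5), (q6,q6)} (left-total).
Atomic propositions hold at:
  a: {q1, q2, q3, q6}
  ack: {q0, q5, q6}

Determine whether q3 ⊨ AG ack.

AG ack: greatest fixpoint, start Z0 = {q0, q5, q6}, keep only states in Sat with every successor in Z. Already a fixed point.
Sat(AG ack) = {q0, q5, q6}
q3 ∉ Sat(AG ack) = {q0, q5, q6}, so the formula does not hold at q3.

No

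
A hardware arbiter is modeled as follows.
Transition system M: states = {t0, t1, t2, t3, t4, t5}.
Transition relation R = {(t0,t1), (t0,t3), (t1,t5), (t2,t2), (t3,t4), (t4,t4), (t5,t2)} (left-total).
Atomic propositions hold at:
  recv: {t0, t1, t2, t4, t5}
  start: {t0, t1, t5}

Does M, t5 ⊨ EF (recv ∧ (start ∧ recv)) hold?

Sat(start ∧ recv) = {t0, t1, t5}
Sat(recv ∧ (start ∧ recv)) = {t0, t1, t5}
EF (recv ∧ (start ∧ recv)): least fixpoint, start Z0 = {t0, t1, t5}, add states with some successor in Z. Already a fixed point.
Sat(EF (recv ∧ (start ∧ recv))) = {t0, t1, t5}
t5 ∈ Sat(EF (recv ∧ (start ∧ recv))) = {t0, t1, t5}, so the formula holds at t5.

Yes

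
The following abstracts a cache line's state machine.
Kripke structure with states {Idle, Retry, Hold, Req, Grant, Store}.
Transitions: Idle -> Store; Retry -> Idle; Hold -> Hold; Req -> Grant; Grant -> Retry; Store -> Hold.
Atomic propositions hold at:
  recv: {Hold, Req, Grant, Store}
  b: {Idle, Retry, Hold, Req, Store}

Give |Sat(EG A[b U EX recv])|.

Sat(EX recv) = {s : some successor in {Hold, Req, Grant, Store}} = {Idle, Hold, Req, Store}
A[b U EX recv]: least fixpoint, start Z0 = Sat(EX recv) = {Idle, Hold, Req, Store}, add states in Sat(b) with every successor in Z. Z1 = {Idle, Retry, Hold, Req, Store}; fixed.
Sat(A[b U EX recv]) = {Idle, Retry, Hold, Req, Store}
EG A[b U EX recv]: greatest fixpoint, start Z0 = {Idle, Retry, Hold, Req, Store}, keep only states in Sat with some successor in Z. Z1 = {Idle, Retry, Hold, Store}; fixed.
Sat(EG A[b U EX recv]) = {Idle, Retry, Hold, Store}
|Sat(EG A[b U EX recv])| = |{Idle, Retry, Hold, Store}| = 4.

4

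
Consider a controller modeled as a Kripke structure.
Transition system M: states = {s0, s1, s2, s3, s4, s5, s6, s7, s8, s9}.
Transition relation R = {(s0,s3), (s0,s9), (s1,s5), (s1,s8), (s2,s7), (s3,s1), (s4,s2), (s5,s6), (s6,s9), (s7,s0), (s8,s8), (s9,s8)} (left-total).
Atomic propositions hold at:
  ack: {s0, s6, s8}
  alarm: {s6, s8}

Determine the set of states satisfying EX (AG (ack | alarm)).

Sat(ack | alarm) = {s0, s6, s8}
AG (ack | alarm): greatest fixpoint, start Z0 = {s0, s6, s8}, keep only states in Sat with every successor in Z. Z1 = {s8}; fixed.
Sat(AG (ack | alarm)) = {s8}
Sat(EX (AG (ack | alarm))) = {s : some successor in {s8}} = {s1, s8, s9}

{s1, s8, s9}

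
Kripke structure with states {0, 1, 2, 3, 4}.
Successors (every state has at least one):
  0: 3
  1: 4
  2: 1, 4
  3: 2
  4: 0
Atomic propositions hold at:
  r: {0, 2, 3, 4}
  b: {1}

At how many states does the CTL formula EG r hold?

4

EG r: greatest fixpoint, start Z0 = {0, 2, 3, 4}, keep only states in Sat with some successor in Z. Already a fixed point.
Sat(EG r) = {0, 2, 3, 4}
|Sat(EG r)| = |{0, 2, 3, 4}| = 4.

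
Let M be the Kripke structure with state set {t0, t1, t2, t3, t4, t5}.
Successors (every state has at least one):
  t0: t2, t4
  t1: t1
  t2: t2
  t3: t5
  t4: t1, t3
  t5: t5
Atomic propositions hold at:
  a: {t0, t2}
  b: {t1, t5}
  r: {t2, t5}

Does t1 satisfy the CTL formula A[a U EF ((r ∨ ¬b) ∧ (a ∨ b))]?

No

Sat(¬b) = {t0, t2, t3, t4}
Sat(r ∨ ¬b) = {t0, t2, t3, t4, t5}
Sat(a ∨ b) = {t0, t1, t2, t5}
Sat((r ∨ ¬b) ∧ (a ∨ b)) = {t0, t2, t5}
EF ((r ∨ ¬b) ∧ (a ∨ b)): least fixpoint, start Z0 = {t0, t2, t5}, add states with some successor in Z. Z1 = {t0, t2, t3, t5}; Z2 = {t0, t2, t3, t4, t5}; fixed.
Sat(EF ((r ∨ ¬b) ∧ (a ∨ b))) = {t0, t2, t3, t4, t5}
A[a U EF ((r ∨ ¬b) ∧ (a ∨ b))]: least fixpoint, start Z0 = Sat(EF ((r ∨ ¬b) ∧ (a ∨ b))) = {t0, t2, t3, t4, t5}, add states in Sat(a) with every successor in Z. Already a fixed point.
Sat(A[a U EF ((r ∨ ¬b) ∧ (a ∨ b))]) = {t0, t2, t3, t4, t5}
t1 ∉ Sat(A[a U EF ((r ∨ ¬b) ∧ (a ∨ b))]) = {t0, t2, t3, t4, t5}, so the formula does not hold at t1.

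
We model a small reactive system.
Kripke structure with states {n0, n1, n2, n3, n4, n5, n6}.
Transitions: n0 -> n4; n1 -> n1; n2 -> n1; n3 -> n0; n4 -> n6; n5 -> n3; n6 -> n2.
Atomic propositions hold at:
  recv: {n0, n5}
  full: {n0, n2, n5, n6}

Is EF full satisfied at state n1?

EF full: least fixpoint, start Z0 = {n0, n2, n5, n6}, add states with some successor in Z. Z1 = {n0, n2, n3, n4, n5, n6}; fixed.
Sat(EF full) = {n0, n2, n3, n4, n5, n6}
n1 ∉ Sat(EF full) = {n0, n2, n3, n4, n5, n6}, so the formula does not hold at n1.

No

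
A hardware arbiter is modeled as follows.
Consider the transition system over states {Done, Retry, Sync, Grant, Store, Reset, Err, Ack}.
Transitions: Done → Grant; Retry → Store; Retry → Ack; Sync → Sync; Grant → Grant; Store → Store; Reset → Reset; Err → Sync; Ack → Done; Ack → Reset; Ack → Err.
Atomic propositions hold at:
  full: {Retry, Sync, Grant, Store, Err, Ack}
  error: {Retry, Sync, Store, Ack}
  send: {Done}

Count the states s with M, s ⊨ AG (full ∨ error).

Sat(full ∨ error) = {Retry, Sync, Grant, Store, Err, Ack}
AG (full ∨ error): greatest fixpoint, start Z0 = {Retry, Sync, Grant, Store, Err, Ack}, keep only states in Sat with every successor in Z. Z1 = {Retry, Sync, Grant, Store, Err}; Z2 = {Sync, Grant, Store, Err}; fixed.
Sat(AG (full ∨ error)) = {Sync, Grant, Store, Err}
|Sat(AG (full ∨ error))| = |{Sync, Grant, Store, Err}| = 4.

4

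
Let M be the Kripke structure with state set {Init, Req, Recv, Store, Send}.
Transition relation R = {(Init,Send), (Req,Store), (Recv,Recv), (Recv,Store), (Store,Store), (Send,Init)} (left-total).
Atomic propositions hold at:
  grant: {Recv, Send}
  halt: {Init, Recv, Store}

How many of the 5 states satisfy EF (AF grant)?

AF grant: least fixpoint, start Z0 = {Recv, Send}, add states with every successor in Z. Z1 = {Init, Recv, Send}; fixed.
Sat(AF grant) = {Init, Recv, Send}
EF (AF grant): least fixpoint, start Z0 = {Init, Recv, Send}, add states with some successor in Z. Already a fixed point.
Sat(EF (AF grant)) = {Init, Recv, Send}
|Sat(EF (AF grant))| = |{Init, Recv, Send}| = 3.

3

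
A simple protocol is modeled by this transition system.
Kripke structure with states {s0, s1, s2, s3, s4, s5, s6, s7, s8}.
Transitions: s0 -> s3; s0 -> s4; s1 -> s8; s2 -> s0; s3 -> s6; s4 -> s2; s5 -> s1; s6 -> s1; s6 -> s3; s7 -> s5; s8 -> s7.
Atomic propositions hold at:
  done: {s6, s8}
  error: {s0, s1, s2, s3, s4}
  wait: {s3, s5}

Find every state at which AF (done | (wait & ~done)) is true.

{s1, s3, s5, s6, s7, s8}

Sat(~done) = {s0, s1, s2, s3, s4, s5, s7}
Sat(wait & ~done) = {s3, s5}
Sat(done | (wait & ~done)) = {s3, s5, s6, s8}
AF (done | (wait & ~done)): least fixpoint, start Z0 = {s3, s5, s6, s8}, add states with every successor in Z. Z1 = {s1, s3, s5, s6, s7, s8}; fixed.
Sat(AF (done | (wait & ~done))) = {s1, s3, s5, s6, s7, s8}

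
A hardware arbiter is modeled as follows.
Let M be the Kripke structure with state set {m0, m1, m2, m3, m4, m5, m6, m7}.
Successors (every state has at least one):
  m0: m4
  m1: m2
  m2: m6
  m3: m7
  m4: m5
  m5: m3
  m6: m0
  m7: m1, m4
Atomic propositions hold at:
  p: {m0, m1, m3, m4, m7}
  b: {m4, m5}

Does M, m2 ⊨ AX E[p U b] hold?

No

E[p U b]: least fixpoint, start Z0 = Sat(b) = {m4, m5}, add states in Sat(p) with some successor in Z. Z1 = {m0, m4, m5, m7}; Z2 = {m0, m3, m4, m5, m7}; fixed.
Sat(E[p U b]) = {m0, m3, m4, m5, m7}
Sat(AX E[p U b]) = {s : every successor in {m0, m3, m4, m5, m7}} = {m0, m3, m4, m5, m6}
m2 ∉ Sat(AX E[p U b]) = {m0, m3, m4, m5, m6}, so the formula does not hold at m2.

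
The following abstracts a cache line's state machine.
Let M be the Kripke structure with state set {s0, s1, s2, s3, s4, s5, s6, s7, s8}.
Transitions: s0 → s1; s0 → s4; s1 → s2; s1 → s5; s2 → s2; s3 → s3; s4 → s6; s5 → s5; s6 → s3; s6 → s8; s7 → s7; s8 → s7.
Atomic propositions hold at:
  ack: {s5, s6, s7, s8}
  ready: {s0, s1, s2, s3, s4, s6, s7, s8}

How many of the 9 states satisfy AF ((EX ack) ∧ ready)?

Sat(EX ack) = {s : some successor in {s5, s6, s7, s8}} = {s1, s4, s5, s6, s7, s8}
Sat((EX ack) ∧ ready) = {s1, s4, s6, s7, s8}
AF ((EX ack) ∧ ready): least fixpoint, start Z0 = {s1, s4, s6, s7, s8}, add states with every successor in Z. Z1 = {s0, s1, s4, s6, s7, s8}; fixed.
Sat(AF ((EX ack) ∧ ready)) = {s0, s1, s4, s6, s7, s8}
|Sat(AF ((EX ack) ∧ ready))| = |{s0, s1, s4, s6, s7, s8}| = 6.

6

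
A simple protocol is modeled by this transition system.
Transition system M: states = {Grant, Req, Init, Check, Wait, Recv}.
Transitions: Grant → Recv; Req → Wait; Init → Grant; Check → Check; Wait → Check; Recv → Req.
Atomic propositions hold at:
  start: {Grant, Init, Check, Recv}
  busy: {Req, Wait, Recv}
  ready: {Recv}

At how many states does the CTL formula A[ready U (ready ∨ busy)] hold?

3

Sat(ready ∨ busy) = {Req, Wait, Recv}
A[ready U (ready ∨ busy)]: least fixpoint, start Z0 = Sat((ready ∨ busy)) = {Req, Wait, Recv}, add states in Sat(ready) with every successor in Z. Already a fixed point.
Sat(A[ready U (ready ∨ busy)]) = {Req, Wait, Recv}
|Sat(A[ready U (ready ∨ busy)])| = |{Req, Wait, Recv}| = 3.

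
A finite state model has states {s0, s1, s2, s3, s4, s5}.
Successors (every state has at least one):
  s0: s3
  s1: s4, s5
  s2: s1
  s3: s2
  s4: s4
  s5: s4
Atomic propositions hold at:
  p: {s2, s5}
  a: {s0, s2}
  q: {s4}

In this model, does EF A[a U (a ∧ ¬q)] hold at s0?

Sat(¬q) = {s0, s1, s2, s3, s5}
Sat(a ∧ ¬q) = {s0, s2}
A[a U (a ∧ ¬q)]: least fixpoint, start Z0 = Sat((a ∧ ¬q)) = {s0, s2}, add states in Sat(a) with every successor in Z. Already a fixed point.
Sat(A[a U (a ∧ ¬q)]) = {s0, s2}
EF A[a U (a ∧ ¬q)]: least fixpoint, start Z0 = {s0, s2}, add states with some successor in Z. Z1 = {s0, s2, s3}; fixed.
Sat(EF A[a U (a ∧ ¬q)]) = {s0, s2, s3}
s0 ∈ Sat(EF A[a U (a ∧ ¬q)]) = {s0, s2, s3}, so the formula holds at s0.

Yes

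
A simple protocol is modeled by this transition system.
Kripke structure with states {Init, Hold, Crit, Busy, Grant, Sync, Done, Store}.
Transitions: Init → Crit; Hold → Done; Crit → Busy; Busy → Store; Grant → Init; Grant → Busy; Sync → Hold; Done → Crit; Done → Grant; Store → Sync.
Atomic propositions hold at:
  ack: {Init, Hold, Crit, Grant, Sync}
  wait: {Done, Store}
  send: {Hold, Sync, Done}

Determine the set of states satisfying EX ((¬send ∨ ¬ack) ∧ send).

{Hold}

Sat(¬send) = {Init, Crit, Busy, Grant, Store}
Sat(¬ack) = {Busy, Done, Store}
Sat(¬send ∨ ¬ack) = {Init, Crit, Busy, Grant, Done, Store}
Sat((¬send ∨ ¬ack) ∧ send) = {Done}
Sat(EX ((¬send ∨ ¬ack) ∧ send)) = {s : some successor in {Done}} = {Hold}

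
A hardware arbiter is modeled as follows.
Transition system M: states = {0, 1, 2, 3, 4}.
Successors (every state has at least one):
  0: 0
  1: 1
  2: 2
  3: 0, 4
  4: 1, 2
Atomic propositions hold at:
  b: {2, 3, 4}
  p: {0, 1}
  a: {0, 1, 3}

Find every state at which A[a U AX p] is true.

{0, 1}

Sat(AX p) = {s : every successor in {0, 1}} = {0, 1}
A[a U AX p]: least fixpoint, start Z0 = Sat(AX p) = {0, 1}, add states in Sat(a) with every successor in Z. Already a fixed point.
Sat(A[a U AX p]) = {0, 1}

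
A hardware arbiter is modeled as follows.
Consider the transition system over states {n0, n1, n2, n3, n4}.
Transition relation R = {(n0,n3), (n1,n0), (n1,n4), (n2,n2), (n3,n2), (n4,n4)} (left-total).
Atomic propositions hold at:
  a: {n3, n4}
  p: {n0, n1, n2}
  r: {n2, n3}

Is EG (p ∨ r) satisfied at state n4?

Sat(p ∨ r) = {n0, n1, n2, n3}
EG (p ∨ r): greatest fixpoint, start Z0 = {n0, n1, n2, n3}, keep only states in Sat with some successor in Z. Already a fixed point.
Sat(EG (p ∨ r)) = {n0, n1, n2, n3}
n4 ∉ Sat(EG (p ∨ r)) = {n0, n1, n2, n3}, so the formula does not hold at n4.

No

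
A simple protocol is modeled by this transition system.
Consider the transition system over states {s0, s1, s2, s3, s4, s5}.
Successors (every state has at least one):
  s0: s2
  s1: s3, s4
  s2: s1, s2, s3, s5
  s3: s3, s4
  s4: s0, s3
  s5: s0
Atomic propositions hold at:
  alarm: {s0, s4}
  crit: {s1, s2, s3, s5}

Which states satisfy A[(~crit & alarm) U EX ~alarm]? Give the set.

Sat(~crit) = {s0, s4}
Sat(~crit & alarm) = {s0, s4}
Sat(~alarm) = {s1, s2, s3, s5}
Sat(EX ~alarm) = {s : some successor in {s1, s2, s3, s5}} = {s0, s1, s2, s3, s4}
A[(~crit & alarm) U EX ~alarm]: least fixpoint, start Z0 = Sat(EX ~alarm) = {s0, s1, s2, s3, s4}, add states in Sat(~crit & alarm) with every successor in Z. Already a fixed point.
Sat(A[(~crit & alarm) U EX ~alarm]) = {s0, s1, s2, s3, s4}

{s0, s1, s2, s3, s4}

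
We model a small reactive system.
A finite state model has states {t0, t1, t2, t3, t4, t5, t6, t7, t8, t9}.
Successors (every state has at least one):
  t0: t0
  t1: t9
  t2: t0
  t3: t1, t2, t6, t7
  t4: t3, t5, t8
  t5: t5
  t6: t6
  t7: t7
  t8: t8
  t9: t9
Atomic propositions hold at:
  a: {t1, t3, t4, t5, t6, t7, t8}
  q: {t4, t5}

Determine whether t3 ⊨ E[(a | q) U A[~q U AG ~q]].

Yes

Sat(a | q) = {t1, t3, t4, t5, t6, t7, t8}
Sat(~q) = {t0, t1, t2, t3, t6, t7, t8, t9}
AG ~q: greatest fixpoint, start Z0 = {t0, t1, t2, t3, t6, t7, t8, t9}, keep only states in Sat with every successor in Z. Already a fixed point.
Sat(AG ~q) = {t0, t1, t2, t3, t6, t7, t8, t9}
A[~q U AG ~q]: least fixpoint, start Z0 = Sat(AG ~q) = {t0, t1, t2, t3, t6, t7, t8, t9}, add states in Sat(~q) with every successor in Z. Already a fixed point.
Sat(A[~q U AG ~q]) = {t0, t1, t2, t3, t6, t7, t8, t9}
E[(a | q) U A[~q U AG ~q]]: least fixpoint, start Z0 = Sat(A[~q U AG ~q]) = {t0, t1, t2, t3, t6, t7, t8, t9}, add states in Sat(a | q) with some successor in Z. Z1 = {t0, t1, t2, t3, t4, t6, t7, t8, t9}; fixed.
Sat(E[(a | q) U A[~q U AG ~q]]) = {t0, t1, t2, t3, t4, t6, t7, t8, t9}
t3 ∈ Sat(E[(a | q) U A[~q U AG ~q]]) = {t0, t1, t2, t3, t4, t6, t7, t8, t9}, so the formula holds at t3.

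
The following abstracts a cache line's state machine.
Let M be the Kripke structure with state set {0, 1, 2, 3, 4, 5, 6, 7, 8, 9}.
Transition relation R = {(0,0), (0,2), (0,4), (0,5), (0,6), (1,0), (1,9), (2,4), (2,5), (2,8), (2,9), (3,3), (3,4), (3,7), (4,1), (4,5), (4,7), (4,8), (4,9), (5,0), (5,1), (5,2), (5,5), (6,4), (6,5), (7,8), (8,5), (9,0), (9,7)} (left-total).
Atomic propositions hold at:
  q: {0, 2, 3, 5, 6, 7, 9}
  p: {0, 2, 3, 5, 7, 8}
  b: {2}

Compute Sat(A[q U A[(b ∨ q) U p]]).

Sat(b ∨ q) = {0, 2, 3, 5, 6, 7, 9}
A[(b ∨ q) U p]: least fixpoint, start Z0 = Sat(p) = {0, 2, 3, 5, 7, 8}, add states in Sat(b ∨ q) with every successor in Z. Z1 = {0, 2, 3, 5, 7, 8, 9}; fixed.
Sat(A[(b ∨ q) U p]) = {0, 2, 3, 5, 7, 8, 9}
A[q U A[(b ∨ q) U p]]: least fixpoint, start Z0 = Sat(A[(b ∨ q) U p]) = {0, 2, 3, 5, 7, 8, 9}, add states in Sat(q) with every successor in Z. Already a fixed point.
Sat(A[q U A[(b ∨ q) U p]]) = {0, 2, 3, 5, 7, 8, 9}

{0, 2, 3, 5, 7, 8, 9}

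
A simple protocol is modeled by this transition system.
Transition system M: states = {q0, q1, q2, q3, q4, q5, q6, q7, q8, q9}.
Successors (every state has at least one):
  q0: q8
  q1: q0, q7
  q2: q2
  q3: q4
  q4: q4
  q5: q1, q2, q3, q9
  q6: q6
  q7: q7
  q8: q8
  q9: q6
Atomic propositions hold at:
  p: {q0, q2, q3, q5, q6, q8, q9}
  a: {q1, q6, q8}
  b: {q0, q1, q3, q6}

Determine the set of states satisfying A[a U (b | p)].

Sat(b | p) = {q0, q1, q2, q3, q5, q6, q8, q9}
A[a U (b | p)]: least fixpoint, start Z0 = Sat((b | p)) = {q0, q1, q2, q3, q5, q6, q8, q9}, add states in Sat(a) with every successor in Z. Already a fixed point.
Sat(A[a U (b | p)]) = {q0, q1, q2, q3, q5, q6, q8, q9}

{q0, q1, q2, q3, q5, q6, q8, q9}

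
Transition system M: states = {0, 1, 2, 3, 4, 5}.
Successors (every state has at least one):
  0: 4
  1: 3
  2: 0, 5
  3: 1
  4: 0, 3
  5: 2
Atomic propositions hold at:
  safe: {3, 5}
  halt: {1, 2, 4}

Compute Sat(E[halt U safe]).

{1, 2, 3, 4, 5}

E[halt U safe]: least fixpoint, start Z0 = Sat(safe) = {3, 5}, add states in Sat(halt) with some successor in Z. Z1 = {1, 2, 3, 4, 5}; fixed.
Sat(E[halt U safe]) = {1, 2, 3, 4, 5}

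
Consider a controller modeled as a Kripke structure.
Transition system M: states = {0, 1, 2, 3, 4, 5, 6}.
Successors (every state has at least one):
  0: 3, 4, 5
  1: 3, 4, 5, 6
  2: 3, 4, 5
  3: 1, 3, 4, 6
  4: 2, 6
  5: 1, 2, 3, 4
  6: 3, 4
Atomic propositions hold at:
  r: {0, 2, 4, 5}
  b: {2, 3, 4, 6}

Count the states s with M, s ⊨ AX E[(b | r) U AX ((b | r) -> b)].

Sat(b | r) = {0, 2, 3, 4, 5, 6}
Sat((b | r) -> b) = {1, 2, 3, 4, 6}
Sat(AX ((b | r) -> b)) = {s : every successor in {1, 2, 3, 4, 6}} = {3, 4, 5, 6}
E[(b | r) U AX ((b | r) -> b)]: least fixpoint, start Z0 = Sat(AX ((b | r) -> b)) = {3, 4, 5, 6}, add states in Sat(b | r) with some successor in Z. Z1 = {0, 2, 3, 4, 5, 6}; fixed.
Sat(E[(b | r) U AX ((b | r) -> b)]) = {0, 2, 3, 4, 5, 6}
Sat(AX E[(b | r) U AX ((b | r) -> b)]) = {s : every successor in {0, 2, 3, 4, 5, 6}} = {0, 1, 2, 4, 6}
|Sat(AX E[(b | r) U AX ((b | r) -> b)])| = |{0, 1, 2, 4, 6}| = 5.

5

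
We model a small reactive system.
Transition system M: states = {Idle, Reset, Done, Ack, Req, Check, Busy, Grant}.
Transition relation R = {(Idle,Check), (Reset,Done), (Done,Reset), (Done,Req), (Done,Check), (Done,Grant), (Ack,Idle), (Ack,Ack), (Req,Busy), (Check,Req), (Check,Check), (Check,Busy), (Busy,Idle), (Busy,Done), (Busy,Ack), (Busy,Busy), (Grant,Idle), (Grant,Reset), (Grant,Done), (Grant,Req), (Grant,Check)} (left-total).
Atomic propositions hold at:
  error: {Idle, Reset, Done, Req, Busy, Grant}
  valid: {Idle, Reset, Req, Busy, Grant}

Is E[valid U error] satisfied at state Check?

No

E[valid U error]: least fixpoint, start Z0 = Sat(error) = {Idle, Reset, Done, Req, Busy, Grant}, add states in Sat(valid) with some successor in Z. Already a fixed point.
Sat(E[valid U error]) = {Idle, Reset, Done, Req, Busy, Grant}
Check ∉ Sat(E[valid U error]) = {Idle, Reset, Done, Req, Busy, Grant}, so the formula does not hold at Check.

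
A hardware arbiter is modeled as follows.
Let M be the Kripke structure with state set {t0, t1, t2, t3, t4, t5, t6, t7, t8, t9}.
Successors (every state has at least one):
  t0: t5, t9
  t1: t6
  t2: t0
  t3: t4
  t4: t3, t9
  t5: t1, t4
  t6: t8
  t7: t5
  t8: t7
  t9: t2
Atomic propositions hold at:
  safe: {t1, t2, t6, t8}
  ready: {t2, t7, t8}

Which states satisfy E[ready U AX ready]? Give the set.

Sat(AX ready) = {s : every successor in {t2, t7, t8}} = {t6, t8, t9}
E[ready U AX ready]: least fixpoint, start Z0 = Sat(AX ready) = {t6, t8, t9}, add states in Sat(ready) with some successor in Z. Already a fixed point.
Sat(E[ready U AX ready]) = {t6, t8, t9}

{t6, t8, t9}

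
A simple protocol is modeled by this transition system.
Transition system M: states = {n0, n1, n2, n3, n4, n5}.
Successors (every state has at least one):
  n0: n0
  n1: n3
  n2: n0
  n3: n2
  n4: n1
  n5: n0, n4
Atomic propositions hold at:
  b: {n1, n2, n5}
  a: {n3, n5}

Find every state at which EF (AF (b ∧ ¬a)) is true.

Sat(¬a) = {n0, n1, n2, n4}
Sat(b ∧ ¬a) = {n1, n2}
AF (b ∧ ¬a): least fixpoint, start Z0 = {n1, n2}, add states with every successor in Z. Z1 = {n1, n2, n3, n4}; fixed.
Sat(AF (b ∧ ¬a)) = {n1, n2, n3, n4}
EF (AF (b ∧ ¬a)): least fixpoint, start Z0 = {n1, n2, n3, n4}, add states with some successor in Z. Z1 = {n1, n2, n3, n4, n5}; fixed.
Sat(EF (AF (b ∧ ¬a))) = {n1, n2, n3, n4, n5}

{n1, n2, n3, n4, n5}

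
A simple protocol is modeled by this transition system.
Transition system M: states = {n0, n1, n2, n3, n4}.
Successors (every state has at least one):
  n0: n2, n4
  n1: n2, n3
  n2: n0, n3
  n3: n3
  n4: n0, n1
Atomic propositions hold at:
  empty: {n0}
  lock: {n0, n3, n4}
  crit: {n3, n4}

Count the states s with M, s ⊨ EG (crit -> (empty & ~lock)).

3

Sat(~lock) = {n1, n2}
Sat(empty & ~lock) = ∅
Sat(crit -> (empty & ~lock)) = {n0, n1, n2}
EG (crit -> (empty & ~lock)): greatest fixpoint, start Z0 = {n0, n1, n2}, keep only states in Sat with some successor in Z. Already a fixed point.
Sat(EG (crit -> (empty & ~lock))) = {n0, n1, n2}
|Sat(EG (crit -> (empty & ~lock)))| = |{n0, n1, n2}| = 3.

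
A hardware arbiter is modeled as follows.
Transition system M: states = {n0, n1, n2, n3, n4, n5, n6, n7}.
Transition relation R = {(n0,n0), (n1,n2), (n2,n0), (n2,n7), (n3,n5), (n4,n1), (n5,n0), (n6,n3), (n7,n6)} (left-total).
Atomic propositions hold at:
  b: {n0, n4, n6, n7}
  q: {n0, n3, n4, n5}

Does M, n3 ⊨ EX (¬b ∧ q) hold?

Yes

Sat(¬b) = {n1, n2, n3, n5}
Sat(¬b ∧ q) = {n3, n5}
Sat(EX (¬b ∧ q)) = {s : some successor in {n3, n5}} = {n3, n6}
n3 ∈ Sat(EX (¬b ∧ q)) = {n3, n6}, so the formula holds at n3.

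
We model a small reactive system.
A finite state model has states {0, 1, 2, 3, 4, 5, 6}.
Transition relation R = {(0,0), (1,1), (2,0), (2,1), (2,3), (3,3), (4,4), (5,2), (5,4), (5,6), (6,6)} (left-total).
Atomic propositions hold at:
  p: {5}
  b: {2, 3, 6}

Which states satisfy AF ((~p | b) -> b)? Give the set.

{2, 3, 5, 6}

Sat(~p) = {0, 1, 2, 3, 4, 6}
Sat(~p | b) = {0, 1, 2, 3, 4, 6}
Sat((~p | b) -> b) = {2, 3, 5, 6}
AF ((~p | b) -> b): least fixpoint, start Z0 = {2, 3, 5, 6}, add states with every successor in Z. Already a fixed point.
Sat(AF ((~p | b) -> b)) = {2, 3, 5, 6}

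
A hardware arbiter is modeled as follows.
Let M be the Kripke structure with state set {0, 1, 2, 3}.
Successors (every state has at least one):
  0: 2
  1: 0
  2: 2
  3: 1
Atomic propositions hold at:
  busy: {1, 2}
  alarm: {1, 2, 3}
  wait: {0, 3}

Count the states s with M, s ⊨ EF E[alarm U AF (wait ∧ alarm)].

Sat(wait ∧ alarm) = {3}
AF (wait ∧ alarm): least fixpoint, start Z0 = {3}, add states with every successor in Z. Already a fixed point.
Sat(AF (wait ∧ alarm)) = {3}
E[alarm U AF (wait ∧ alarm)]: least fixpoint, start Z0 = Sat(AF (wait ∧ alarm)) = {3}, add states in Sat(alarm) with some successor in Z. Already a fixed point.
Sat(E[alarm U AF (wait ∧ alarm)]) = {3}
EF E[alarm U AF (wait ∧ alarm)]: least fixpoint, start Z0 = {3}, add states with some successor in Z. Already a fixed point.
Sat(EF E[alarm U AF (wait ∧ alarm)]) = {3}
|Sat(EF E[alarm U AF (wait ∧ alarm)])| = |{3}| = 1.

1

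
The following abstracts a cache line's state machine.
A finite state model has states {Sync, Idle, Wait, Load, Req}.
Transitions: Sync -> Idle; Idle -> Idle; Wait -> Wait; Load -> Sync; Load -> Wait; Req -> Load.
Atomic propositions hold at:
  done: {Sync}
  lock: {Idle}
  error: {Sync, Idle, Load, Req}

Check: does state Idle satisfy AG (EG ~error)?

Sat(~error) = {Wait}
EG ~error: greatest fixpoint, start Z0 = {Wait}, keep only states in Sat with some successor in Z. Already a fixed point.
Sat(EG ~error) = {Wait}
AG (EG ~error): greatest fixpoint, start Z0 = {Wait}, keep only states in Sat with every successor in Z. Already a fixed point.
Sat(AG (EG ~error)) = {Wait}
Idle ∉ Sat(AG (EG ~error)) = {Wait}, so the formula does not hold at Idle.

No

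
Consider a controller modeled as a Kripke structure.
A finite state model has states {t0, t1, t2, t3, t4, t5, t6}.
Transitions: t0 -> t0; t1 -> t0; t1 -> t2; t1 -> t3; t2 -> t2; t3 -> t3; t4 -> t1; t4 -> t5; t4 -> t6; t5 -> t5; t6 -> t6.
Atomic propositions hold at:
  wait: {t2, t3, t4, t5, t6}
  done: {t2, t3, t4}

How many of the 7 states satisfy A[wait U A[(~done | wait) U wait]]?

5

Sat(~done) = {t0, t1, t5, t6}
Sat(~done | wait) = {t0, t1, t2, t3, t4, t5, t6}
A[(~done | wait) U wait]: least fixpoint, start Z0 = Sat(wait) = {t2, t3, t4, t5, t6}, add states in Sat(~done | wait) with every successor in Z. Already a fixed point.
Sat(A[(~done | wait) U wait]) = {t2, t3, t4, t5, t6}
A[wait U A[(~done | wait) U wait]]: least fixpoint, start Z0 = Sat(A[(~done | wait) U wait]) = {t2, t3, t4, t5, t6}, add states in Sat(wait) with every successor in Z. Already a fixed point.
Sat(A[wait U A[(~done | wait) U wait]]) = {t2, t3, t4, t5, t6}
|Sat(A[wait U A[(~done | wait) U wait]])| = |{t2, t3, t4, t5, t6}| = 5.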